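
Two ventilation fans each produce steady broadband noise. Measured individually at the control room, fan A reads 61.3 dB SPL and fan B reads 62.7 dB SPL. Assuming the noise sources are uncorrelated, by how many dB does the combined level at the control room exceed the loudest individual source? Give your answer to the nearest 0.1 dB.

Uncorrelated sources add in intensity (power), not in dB.
L_total = 10·log₁₀(10^(61.3/10) + 10^(62.7/10)) = 65.07 dB SPL.
Excess over the loudest (62.7 dB): 65.07 − 62.7 = 2.4 dB.

2.4 dB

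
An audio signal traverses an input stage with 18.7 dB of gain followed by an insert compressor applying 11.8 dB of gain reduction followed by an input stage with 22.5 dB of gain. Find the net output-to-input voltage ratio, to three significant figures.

29.5

Net gain = 18.7 + (−11.8) + 22.5 = 29.4 dB.
Voltage ratio = 10^(29.4/20) = 29.5.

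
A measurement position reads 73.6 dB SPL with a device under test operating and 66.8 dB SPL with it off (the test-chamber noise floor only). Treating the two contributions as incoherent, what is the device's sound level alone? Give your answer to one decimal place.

72.6 dB SPL

Remove the background by subtracting linear intensities:
L_src = 10·log₁₀(10^(73.6/10) − 10^(66.8/10)) = 10·log₁₀(18120000) = 72.6 dB SPL.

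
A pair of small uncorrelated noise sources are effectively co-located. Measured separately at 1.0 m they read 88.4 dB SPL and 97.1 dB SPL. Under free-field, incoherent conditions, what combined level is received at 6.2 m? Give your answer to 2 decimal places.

81.80 dB SPL

Combined at 1.0 m: 10·log₁₀(10^(88.4/10)+10^(97.1/10)) = 97.650 dB SPL.
Then apply −20·log₁₀(6.2/1.0) = -15.848 dB → 81.80 dB SPL.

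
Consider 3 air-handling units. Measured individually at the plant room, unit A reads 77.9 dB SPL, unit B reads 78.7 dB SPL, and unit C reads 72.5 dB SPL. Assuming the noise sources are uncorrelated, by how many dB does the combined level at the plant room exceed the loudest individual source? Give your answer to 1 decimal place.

Uncorrelated sources add in intensity (power), not in dB.
L_total = 10·log₁₀(10^(77.9/10) + 10^(78.7/10) + 10^(72.5/10)) = 81.86 dB SPL.
Excess over the loudest (78.7 dB): 81.86 − 78.7 = 3.2 dB.

3.2 dB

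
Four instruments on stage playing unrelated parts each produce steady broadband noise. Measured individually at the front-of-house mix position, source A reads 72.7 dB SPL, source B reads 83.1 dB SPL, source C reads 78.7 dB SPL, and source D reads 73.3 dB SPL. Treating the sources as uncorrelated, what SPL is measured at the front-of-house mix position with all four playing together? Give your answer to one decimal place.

Add the sources as powers (linear), then convert back to dB:
L_total = 10·log₁₀(10^(72.7/10) + 10^(83.1/10) + 10^(78.7/10) + 10^(73.3/10)) = 10·log₁₀(318300000) = 85.0 dB SPL.

85.0 dB SPL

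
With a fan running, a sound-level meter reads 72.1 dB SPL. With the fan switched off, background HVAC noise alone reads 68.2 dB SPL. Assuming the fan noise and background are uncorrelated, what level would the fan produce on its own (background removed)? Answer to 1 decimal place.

69.8 dB SPL

Subtract intensities: L_src = 10·log₁₀(10^(L_total/10) − 10^(L_bg/10)).
L_src = 10·log₁₀(10^(72.1/10) − 10^(68.2/10)) = 10·log₁₀(9611000) = 69.8 dB SPL.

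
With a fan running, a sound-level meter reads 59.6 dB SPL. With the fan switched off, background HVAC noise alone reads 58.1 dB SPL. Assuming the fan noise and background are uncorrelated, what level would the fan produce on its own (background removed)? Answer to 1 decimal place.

Remove the background by subtracting linear intensities:
L_src = 10·log₁₀(10^(59.6/10) − 10^(58.1/10)) = 10·log₁₀(266400) = 54.3 dB SPL.

54.3 dB SPL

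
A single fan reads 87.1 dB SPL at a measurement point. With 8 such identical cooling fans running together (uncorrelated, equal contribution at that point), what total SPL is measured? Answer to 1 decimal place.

8 equal incoherent sources raise the level by 10·log₁₀(8) = 9.03 dB.
L_total = 87.1 + 9.03 = 96.1 dB SPL.

96.1 dB SPL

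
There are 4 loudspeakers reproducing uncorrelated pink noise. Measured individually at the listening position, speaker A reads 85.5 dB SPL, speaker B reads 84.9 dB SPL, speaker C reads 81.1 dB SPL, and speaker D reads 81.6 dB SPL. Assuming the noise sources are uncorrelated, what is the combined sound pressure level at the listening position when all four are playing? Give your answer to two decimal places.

Uncorrelated sources add in intensity (power), not in dB.
L_total = 10·log₁₀(10^(85.5/10) + 10^(84.9/10) + 10^(81.1/10) + 10^(81.6/10)) = 10·log₁₀(937200000) = 89.72 dB SPL.

89.72 dB SPL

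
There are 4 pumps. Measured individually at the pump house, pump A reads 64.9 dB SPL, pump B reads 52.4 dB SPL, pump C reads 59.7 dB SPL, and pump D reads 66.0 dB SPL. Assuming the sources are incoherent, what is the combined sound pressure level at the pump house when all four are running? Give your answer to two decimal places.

Incoherent sources sum as intensities:
L_total = 10·log₁₀(10^(64.9/10) + 10^(52.4/10) + 10^(59.7/10) + 10^(66.0/10)) = 10·log₁₀(8178000) = 69.13 dB SPL.

69.13 dB SPL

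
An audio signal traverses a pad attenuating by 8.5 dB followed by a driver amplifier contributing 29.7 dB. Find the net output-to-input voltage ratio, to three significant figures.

Net gain = (−8.5) + 29.7 = 21.2 dB.
Voltage ratio = 10^(21.2/20) = 11.5.

11.5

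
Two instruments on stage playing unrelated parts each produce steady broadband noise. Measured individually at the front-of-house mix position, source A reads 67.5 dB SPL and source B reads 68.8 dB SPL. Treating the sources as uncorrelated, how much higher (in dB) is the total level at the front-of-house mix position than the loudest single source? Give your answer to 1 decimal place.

Incoherent sources sum as intensities:
L_total = 10·log₁₀(10^(67.5/10) + 10^(68.8/10)) = 71.21 dB SPL.
Excess over the loudest (68.8 dB): 71.21 − 68.8 = 2.4 dB.

2.4 dB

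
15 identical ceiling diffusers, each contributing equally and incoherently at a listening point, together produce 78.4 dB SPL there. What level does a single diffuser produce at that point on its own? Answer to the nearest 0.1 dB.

66.6 dB SPL

15 equal incoherent sources add 10·log₁₀(15) = 11.76 dB over one source.
L_one = 78.4 − 11.76 = 66.6 dB SPL.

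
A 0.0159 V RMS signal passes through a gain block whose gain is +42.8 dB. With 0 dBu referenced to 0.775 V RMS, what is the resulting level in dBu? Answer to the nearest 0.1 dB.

+9.0 dBu

Input level: 20·log₁₀(0.0159/0.775) = -33.76 dBu.
Output: -33.76 + 42.8 = +9.0 dBu.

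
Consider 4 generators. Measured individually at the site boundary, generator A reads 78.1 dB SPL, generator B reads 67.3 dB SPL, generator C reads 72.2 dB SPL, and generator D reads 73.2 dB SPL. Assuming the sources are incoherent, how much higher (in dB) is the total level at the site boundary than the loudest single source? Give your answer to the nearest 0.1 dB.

Uncorrelated sources add in intensity (power), not in dB.
L_total = 10·log₁₀(10^(78.1/10) + 10^(67.3/10) + 10^(72.2/10) + 10^(73.2/10)) = 80.31 dB SPL.
Excess over the loudest (78.1 dB): 80.31 − 78.1 = 2.2 dB.

2.2 dB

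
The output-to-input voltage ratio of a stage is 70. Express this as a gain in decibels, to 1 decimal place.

36.9 dB

Voltage ratio → dB uses the 20·log₁₀ form:
20·log₁₀(70) = 36.9 dB.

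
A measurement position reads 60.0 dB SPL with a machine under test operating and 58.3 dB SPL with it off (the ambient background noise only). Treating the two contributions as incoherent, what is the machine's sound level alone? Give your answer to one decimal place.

Background correction is a power subtraction:
L_src = 10·log₁₀(10^(60.0/10) − 10^(58.3/10)) = 10·log₁₀(323900) = 55.1 dB SPL.

55.1 dB SPL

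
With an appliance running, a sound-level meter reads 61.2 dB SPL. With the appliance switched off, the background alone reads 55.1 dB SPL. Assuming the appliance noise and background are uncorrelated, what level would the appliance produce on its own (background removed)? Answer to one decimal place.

Subtract intensities: L_src = 10·log₁₀(10^(L_total/10) − 10^(L_bg/10)).
L_src = 10·log₁₀(10^(61.2/10) − 10^(55.1/10)) = 10·log₁₀(994700) = 60.0 dB SPL.

60.0 dB SPL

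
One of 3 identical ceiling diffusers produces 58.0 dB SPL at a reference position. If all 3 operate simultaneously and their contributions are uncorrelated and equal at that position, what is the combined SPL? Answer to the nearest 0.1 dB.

62.8 dB SPL

3 equal incoherent sources raise the level by 10·log₁₀(3) = 4.77 dB.
L_total = 58.0 + 4.77 = 62.8 dB SPL.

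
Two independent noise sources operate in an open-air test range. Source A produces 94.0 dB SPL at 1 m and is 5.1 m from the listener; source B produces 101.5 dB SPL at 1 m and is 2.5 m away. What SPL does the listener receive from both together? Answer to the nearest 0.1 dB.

93.7 dB SPL

At the listener: L_A = 94.0 − 20·log₁₀(5.1) = 79.85 dB; L_B = 101.5 − 20·log₁₀(2.5) = 93.54 dB.
Combined: 10·log₁₀(10^(79.85/10)+10^(93.54/10)) = 93.7 dB SPL.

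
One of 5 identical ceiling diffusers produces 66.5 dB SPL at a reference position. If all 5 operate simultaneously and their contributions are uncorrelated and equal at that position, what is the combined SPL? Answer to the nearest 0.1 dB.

73.5 dB SPL

5 equal incoherent sources raise the level by 10·log₁₀(5) = 6.99 dB.
L_total = 66.5 + 6.99 = 73.5 dB SPL.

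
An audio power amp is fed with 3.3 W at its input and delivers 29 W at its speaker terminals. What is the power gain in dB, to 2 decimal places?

9.44 dB

Power ratio → dB uses the 10·log₁₀ form:
10·log₁₀(29/3.3) = 10·log₁₀(8.788) = 9.44 dB.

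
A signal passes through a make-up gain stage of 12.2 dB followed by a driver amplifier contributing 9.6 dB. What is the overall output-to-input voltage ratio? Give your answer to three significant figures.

Net gain = 12.2 + 9.6 = 21.8 dB.
Voltage ratio = 10^(21.8/20) = 12.3.

12.3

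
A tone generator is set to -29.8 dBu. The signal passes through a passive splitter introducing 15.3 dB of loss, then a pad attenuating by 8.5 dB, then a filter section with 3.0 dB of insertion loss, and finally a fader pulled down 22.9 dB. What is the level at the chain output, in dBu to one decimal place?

-79.5 dBu

Cascaded gains and losses add directly in dB.
-29.8 − 15.3 − 8.5 − 3.0 − 22.9 = -79.5 dBu.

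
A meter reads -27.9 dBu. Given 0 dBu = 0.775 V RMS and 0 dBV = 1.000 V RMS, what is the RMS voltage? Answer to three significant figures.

V = 0.775 V × 10^(-27.9/20).
= 0.775 × 0.04027 = 0.0312 V.

0.0312 V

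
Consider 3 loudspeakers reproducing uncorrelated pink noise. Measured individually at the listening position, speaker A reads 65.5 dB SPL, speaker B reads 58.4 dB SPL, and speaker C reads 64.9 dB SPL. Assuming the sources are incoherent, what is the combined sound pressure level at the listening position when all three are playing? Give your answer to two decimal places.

Incoherent sources sum as intensities:
L_total = 10·log₁₀(10^(65.5/10) + 10^(58.4/10) + 10^(64.9/10)) = 10·log₁₀(7330000) = 68.65 dB SPL.

68.65 dB SPL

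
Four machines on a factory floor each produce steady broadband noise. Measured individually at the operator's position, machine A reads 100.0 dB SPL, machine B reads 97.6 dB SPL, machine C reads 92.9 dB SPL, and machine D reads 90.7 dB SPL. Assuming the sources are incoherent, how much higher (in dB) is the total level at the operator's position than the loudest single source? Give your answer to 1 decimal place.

2.8 dB

Add the sources as powers (linear), then convert back to dB:
L_total = 10·log₁₀(10^(100.0/10) + 10^(97.6/10) + 10^(92.9/10) + 10^(90.7/10)) = 102.76 dB SPL.
Excess over the loudest (100.0 dB): 102.76 − 100.0 = 2.8 dB.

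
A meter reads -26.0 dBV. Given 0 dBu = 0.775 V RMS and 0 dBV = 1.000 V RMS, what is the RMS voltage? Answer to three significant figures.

0.0501 V

V = 1.000 V × 10^(-26.0/20).
= 1.000 × 0.05012 = 0.0501 V.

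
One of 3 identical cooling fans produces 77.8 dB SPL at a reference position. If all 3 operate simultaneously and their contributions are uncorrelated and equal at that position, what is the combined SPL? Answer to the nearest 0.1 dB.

3 equal incoherent sources raise the level by 10·log₁₀(3) = 4.77 dB.
L_total = 77.8 + 4.77 = 82.6 dB SPL.

82.6 dB SPL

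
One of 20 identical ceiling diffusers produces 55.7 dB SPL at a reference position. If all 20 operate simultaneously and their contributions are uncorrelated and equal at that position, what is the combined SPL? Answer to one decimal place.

20 equal incoherent sources raise the level by 10·log₁₀(20) = 13.01 dB.
L_total = 55.7 + 13.01 = 68.7 dB SPL.

68.7 dB SPL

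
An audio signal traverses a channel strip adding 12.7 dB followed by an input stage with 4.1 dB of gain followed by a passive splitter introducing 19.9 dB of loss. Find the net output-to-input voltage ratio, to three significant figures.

Net gain = 12.7 + 4.1 + (−19.9) = -3.1 dB.
Voltage ratio = 10^(-3.1/20) = 0.700.

0.700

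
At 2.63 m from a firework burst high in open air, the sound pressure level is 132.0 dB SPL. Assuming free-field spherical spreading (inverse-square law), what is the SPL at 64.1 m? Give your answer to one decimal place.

Free-field point source: level drops by 20·log₁₀ of the distance ratio.
ΔL = −20·log₁₀(64.1/2.63) = -27.74 dB, so L₂ = 132.0 + (-27.74) = 104.3 dB SPL.

104.3 dB SPL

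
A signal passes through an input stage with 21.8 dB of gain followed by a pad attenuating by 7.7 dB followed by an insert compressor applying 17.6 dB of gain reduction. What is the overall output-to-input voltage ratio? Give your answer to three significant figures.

0.668

Net gain = 21.8 + (−7.7) + (−17.6) = -3.5 dB.
Voltage ratio = 10^(-3.5/20) = 0.668.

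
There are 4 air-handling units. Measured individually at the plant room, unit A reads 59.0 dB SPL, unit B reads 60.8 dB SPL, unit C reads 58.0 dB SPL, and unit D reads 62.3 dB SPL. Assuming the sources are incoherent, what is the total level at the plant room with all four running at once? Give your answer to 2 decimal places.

Add the sources as powers (linear), then convert back to dB:
L_total = 10·log₁₀(10^(59.0/10) + 10^(60.8/10) + 10^(58.0/10) + 10^(62.3/10)) = 10·log₁₀(4326000) = 66.36 dB SPL.

66.36 dB SPL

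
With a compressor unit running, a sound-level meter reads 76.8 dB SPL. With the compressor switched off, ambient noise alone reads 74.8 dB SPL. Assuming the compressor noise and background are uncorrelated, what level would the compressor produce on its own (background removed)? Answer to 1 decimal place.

72.5 dB SPL

Remove the background by subtracting linear intensities:
L_src = 10·log₁₀(10^(76.8/10) − 10^(74.8/10)) = 10·log₁₀(17660000) = 72.5 dB SPL.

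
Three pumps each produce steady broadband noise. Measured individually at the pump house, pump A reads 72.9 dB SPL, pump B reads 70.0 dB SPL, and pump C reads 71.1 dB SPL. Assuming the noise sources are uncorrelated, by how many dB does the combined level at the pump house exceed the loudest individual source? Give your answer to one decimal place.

Uncorrelated sources add in intensity (power), not in dB.
L_total = 10·log₁₀(10^(72.9/10) + 10^(70.0/10) + 10^(71.1/10)) = 76.27 dB SPL.
Excess over the loudest (72.9 dB): 76.27 − 72.9 = 3.4 dB.

3.4 dB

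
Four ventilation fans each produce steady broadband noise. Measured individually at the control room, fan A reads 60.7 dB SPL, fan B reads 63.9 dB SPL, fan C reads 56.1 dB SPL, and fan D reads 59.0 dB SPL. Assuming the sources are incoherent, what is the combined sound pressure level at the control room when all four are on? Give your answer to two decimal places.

66.84 dB SPL

Uncorrelated sources add in intensity (power), not in dB.
L_total = 10·log₁₀(10^(60.7/10) + 10^(63.9/10) + 10^(56.1/10) + 10^(59.0/10)) = 10·log₁₀(4831000) = 66.84 dB SPL.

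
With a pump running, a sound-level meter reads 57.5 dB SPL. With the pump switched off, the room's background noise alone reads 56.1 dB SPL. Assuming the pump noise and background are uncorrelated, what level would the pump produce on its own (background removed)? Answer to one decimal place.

51.9 dB SPL

Subtract intensities: L_src = 10·log₁₀(10^(L_total/10) − 10^(L_bg/10)).
L_src = 10·log₁₀(10^(57.5/10) − 10^(56.1/10)) = 10·log₁₀(155000) = 51.9 dB SPL.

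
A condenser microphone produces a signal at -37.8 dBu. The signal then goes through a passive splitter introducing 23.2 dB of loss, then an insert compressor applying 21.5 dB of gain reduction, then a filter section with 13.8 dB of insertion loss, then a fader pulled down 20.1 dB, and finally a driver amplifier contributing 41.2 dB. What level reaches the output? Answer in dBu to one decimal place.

In dB, series stages simply add:
-37.8 − 23.2 − 21.5 − 13.8 − 20.1 + 41.2 = -75.2 dBu.

-75.2 dBu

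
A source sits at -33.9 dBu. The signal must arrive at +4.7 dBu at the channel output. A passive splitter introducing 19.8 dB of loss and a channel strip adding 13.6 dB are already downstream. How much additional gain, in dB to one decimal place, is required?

The required make-up gain is the shortfall in the dB sum.
G = +4.7 − (-33.9) + 19.8 − 13.6 = 44.8 dB.

44.8 dB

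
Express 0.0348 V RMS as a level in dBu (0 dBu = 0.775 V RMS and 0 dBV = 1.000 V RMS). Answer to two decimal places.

-26.95 dBu

dBu = 20·log₁₀(V / 0.775 V).
20·log₁₀(0.0348/0.775) = -26.95 dBu.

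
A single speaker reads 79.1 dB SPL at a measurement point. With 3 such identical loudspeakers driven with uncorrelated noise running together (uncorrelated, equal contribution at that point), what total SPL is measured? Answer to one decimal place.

3 equal incoherent sources raise the level by 10·log₁₀(3) = 4.77 dB.
L_total = 79.1 + 4.77 = 83.9 dB SPL.

83.9 dB SPL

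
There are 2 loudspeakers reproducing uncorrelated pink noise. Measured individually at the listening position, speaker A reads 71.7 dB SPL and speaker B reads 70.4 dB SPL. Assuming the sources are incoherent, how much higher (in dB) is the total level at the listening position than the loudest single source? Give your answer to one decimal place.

2.4 dB

Add the sources as powers (linear), then convert back to dB:
L_total = 10·log₁₀(10^(71.7/10) + 10^(70.4/10)) = 74.11 dB SPL.
Excess over the loudest (71.7 dB): 74.11 − 71.7 = 2.4 dB.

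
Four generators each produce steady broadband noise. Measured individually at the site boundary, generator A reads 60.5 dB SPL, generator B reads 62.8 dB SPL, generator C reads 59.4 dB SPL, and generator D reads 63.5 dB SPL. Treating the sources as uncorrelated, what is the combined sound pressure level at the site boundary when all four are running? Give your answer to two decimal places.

67.88 dB SPL

Incoherent sources sum as intensities:
L_total = 10·log₁₀(10^(60.5/10) + 10^(62.8/10) + 10^(59.4/10) + 10^(63.5/10)) = 10·log₁₀(6137000) = 67.88 dB SPL.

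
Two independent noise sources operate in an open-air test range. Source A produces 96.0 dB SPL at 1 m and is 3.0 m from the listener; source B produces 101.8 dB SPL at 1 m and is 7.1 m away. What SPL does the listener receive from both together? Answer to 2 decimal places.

At the listener: L_A = 96.0 − 20·log₁₀(3.0) = 86.458 dB; L_B = 101.8 − 20·log₁₀(7.1) = 84.775 dB.
Combined: 10·log₁₀(10^(86.458/10)+10^(84.775/10)) = 88.71 dB SPL.

88.71 dB SPL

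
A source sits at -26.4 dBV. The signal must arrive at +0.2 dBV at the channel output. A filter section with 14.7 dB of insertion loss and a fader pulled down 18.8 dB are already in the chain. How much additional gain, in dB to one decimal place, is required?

60.1 dB

The required make-up gain is the shortfall in the dB sum.
G = +0.2 − (-26.4) + 14.7 + 18.8 = 60.1 dB.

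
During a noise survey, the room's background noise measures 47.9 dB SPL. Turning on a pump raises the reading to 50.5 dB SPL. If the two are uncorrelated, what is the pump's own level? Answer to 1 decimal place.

47.0 dB SPL

Background correction is a power subtraction:
L_src = 10·log₁₀(10^(50.5/10) − 10^(47.9/10)) = 10·log₁₀(50540) = 47.0 dB SPL.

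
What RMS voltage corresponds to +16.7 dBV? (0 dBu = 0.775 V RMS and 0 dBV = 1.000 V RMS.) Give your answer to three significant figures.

V = 1.000 V × 10^(+16.7/20).
= 1.000 × 6.839 = 6.84 V.

6.84 V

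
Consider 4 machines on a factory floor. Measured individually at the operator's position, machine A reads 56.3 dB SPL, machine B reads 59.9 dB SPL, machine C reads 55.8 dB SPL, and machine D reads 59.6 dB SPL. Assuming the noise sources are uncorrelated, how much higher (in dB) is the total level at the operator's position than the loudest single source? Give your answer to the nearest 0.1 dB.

Add the sources as powers (linear), then convert back to dB:
L_total = 10·log₁₀(10^(56.3/10) + 10^(59.9/10) + 10^(55.8/10) + 10^(59.6/10)) = 64.31 dB SPL.
Excess over the loudest (59.9 dB): 64.31 − 59.9 = 4.4 dB.

4.4 dB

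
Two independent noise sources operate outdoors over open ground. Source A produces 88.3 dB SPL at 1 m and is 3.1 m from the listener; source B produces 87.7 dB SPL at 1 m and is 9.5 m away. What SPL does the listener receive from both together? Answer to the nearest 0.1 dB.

At the listener: L_A = 88.3 − 20·log₁₀(3.1) = 78.47 dB; L_B = 87.7 − 20·log₁₀(9.5) = 68.15 dB.
Combined: 10·log₁₀(10^(78.47/10)+10^(68.15/10)) = 78.9 dB SPL.

78.9 dB SPL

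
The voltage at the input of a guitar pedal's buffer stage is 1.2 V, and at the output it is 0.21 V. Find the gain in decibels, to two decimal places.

-15.14 dB

For a voltage ratio, dB = 20·log₁₀(V₂/V₁).
20·log₁₀(0.21/1.2) = 20·log₁₀(0.1750) = -15.14 dB.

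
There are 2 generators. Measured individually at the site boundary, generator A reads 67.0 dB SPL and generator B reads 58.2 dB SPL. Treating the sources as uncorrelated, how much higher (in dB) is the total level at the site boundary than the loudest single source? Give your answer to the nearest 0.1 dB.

Add the sources as powers (linear), then convert back to dB:
L_total = 10·log₁₀(10^(67.0/10) + 10^(58.2/10)) = 67.54 dB SPL.
Excess over the loudest (67.0 dB): 67.54 − 67.0 = 0.5 dB.

0.5 dB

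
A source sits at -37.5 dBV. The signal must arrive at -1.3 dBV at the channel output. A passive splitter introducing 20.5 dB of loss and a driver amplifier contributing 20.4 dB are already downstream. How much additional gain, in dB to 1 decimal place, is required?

36.3 dB

The required make-up gain is the shortfall in the dB sum.
G = -1.3 − (-37.5) + 20.5 − 20.4 = 36.3 dB.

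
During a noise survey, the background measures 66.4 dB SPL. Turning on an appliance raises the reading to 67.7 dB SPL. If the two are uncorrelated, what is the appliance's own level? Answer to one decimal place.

Subtract intensities: L_src = 10·log₁₀(10^(L_total/10) − 10^(L_bg/10)).
L_src = 10·log₁₀(10^(67.7/10) − 10^(66.4/10)) = 10·log₁₀(1523000) = 61.8 dB SPL.

61.8 dB SPL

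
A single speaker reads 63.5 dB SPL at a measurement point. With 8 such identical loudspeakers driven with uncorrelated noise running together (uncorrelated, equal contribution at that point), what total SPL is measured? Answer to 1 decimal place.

8 equal incoherent sources raise the level by 10·log₁₀(8) = 9.03 dB.
L_total = 63.5 + 9.03 = 72.5 dB SPL.

72.5 dB SPL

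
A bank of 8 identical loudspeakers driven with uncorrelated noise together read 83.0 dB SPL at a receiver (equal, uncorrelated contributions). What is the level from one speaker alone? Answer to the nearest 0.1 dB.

74.0 dB SPL

8 equal incoherent sources add 10·log₁₀(8) = 9.03 dB over one source.
L_one = 83.0 − 9.03 = 74.0 dB SPL.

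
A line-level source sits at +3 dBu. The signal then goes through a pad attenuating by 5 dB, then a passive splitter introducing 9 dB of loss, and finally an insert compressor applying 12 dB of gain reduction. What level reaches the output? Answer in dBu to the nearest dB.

Gain stages sum in dB:
+3 − 5 − 9 − 12 = -23 dBu.

-23 dBu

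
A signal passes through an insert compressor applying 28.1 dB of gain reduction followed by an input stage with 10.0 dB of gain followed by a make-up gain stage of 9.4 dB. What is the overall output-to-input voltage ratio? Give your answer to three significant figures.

0.367

Net gain = (−28.1) + 10.0 + 9.4 = -8.7 dB.
Voltage ratio = 10^(-8.7/20) = 0.367.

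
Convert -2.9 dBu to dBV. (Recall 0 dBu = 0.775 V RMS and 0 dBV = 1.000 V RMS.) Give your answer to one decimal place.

The offset between the scales is 20·log₁₀(0.775/1.000) = −2.214 dB.
So dBV = -2.9 − 2.214 = -5.1 dBV.

-5.1 dBV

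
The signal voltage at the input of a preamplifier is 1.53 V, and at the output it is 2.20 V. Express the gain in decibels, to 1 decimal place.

3.2 dB

For a voltage ratio, dB = 20·log₁₀(V₂/V₁).
20·log₁₀(2.20/1.53) = 20·log₁₀(1.438) = 3.2 dB.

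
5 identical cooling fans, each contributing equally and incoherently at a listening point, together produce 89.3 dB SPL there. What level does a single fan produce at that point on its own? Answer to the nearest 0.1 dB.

82.3 dB SPL

5 equal incoherent sources add 10·log₁₀(5) = 6.99 dB over one source.
L_one = 89.3 − 6.99 = 82.3 dB SPL.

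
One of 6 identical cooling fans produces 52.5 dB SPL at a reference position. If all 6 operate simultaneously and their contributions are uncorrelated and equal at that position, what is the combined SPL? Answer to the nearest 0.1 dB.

6 equal incoherent sources raise the level by 10·log₁₀(6) = 7.78 dB.
L_total = 52.5 + 7.78 = 60.3 dB SPL.

60.3 dB SPL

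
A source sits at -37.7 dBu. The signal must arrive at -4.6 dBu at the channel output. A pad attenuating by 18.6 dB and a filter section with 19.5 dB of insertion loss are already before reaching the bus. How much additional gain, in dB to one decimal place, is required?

The required make-up gain is the shortfall in the dB sum.
G = -4.6 − (-37.7) + 18.6 + 19.5 = 71.2 dB.

71.2 dB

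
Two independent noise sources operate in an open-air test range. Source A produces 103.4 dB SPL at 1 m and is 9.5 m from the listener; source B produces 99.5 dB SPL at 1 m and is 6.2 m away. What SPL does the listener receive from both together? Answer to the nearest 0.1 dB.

At the listener: L_A = 103.4 − 20·log₁₀(9.5) = 83.85 dB; L_B = 99.5 − 20·log₁₀(6.2) = 83.65 dB.
Combined: 10·log₁₀(10^(83.85/10)+10^(83.65/10)) = 86.8 dB SPL.

86.8 dB SPL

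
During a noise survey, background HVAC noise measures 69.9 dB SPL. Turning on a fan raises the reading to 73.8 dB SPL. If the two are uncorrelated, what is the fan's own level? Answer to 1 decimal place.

71.5 dB SPL

Background correction is a power subtraction:
L_src = 10·log₁₀(10^(73.8/10) − 10^(69.9/10)) = 10·log₁₀(14220000) = 71.5 dB SPL.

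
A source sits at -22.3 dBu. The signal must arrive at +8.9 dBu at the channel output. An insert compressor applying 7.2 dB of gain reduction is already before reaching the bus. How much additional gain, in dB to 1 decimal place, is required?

38.4 dB

The required make-up gain is the shortfall in the dB sum.
G = +8.9 − (-22.3) + 7.2 = 38.4 dB.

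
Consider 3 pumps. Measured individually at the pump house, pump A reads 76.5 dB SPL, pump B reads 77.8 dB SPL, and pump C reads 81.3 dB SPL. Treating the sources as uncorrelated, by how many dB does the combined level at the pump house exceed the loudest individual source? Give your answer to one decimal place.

2.5 dB

Incoherent sources sum as intensities:
L_total = 10·log₁₀(10^(76.5/10) + 10^(77.8/10) + 10^(81.3/10)) = 83.80 dB SPL.
Excess over the loudest (81.3 dB): 83.80 − 81.3 = 2.5 dB.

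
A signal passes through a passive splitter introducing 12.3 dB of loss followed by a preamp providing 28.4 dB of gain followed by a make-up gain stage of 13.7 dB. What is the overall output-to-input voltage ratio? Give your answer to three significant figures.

Net gain = (−12.3) + 28.4 + 13.7 = 29.8 dB.
Voltage ratio = 10^(29.8/20) = 30.9.

30.9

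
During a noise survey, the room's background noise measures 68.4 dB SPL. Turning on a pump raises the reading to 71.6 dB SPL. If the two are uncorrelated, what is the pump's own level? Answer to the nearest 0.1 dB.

Subtract intensities: L_src = 10·log₁₀(10^(L_total/10) − 10^(L_bg/10)).
L_src = 10·log₁₀(10^(71.6/10) − 10^(68.4/10)) = 10·log₁₀(7536000) = 68.8 dB SPL.

68.8 dB SPL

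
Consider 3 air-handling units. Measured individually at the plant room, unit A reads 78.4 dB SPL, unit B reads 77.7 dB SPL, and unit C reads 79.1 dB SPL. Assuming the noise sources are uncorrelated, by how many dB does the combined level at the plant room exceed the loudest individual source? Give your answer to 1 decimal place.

Incoherent sources sum as intensities:
L_total = 10·log₁₀(10^(78.4/10) + 10^(77.7/10) + 10^(79.1/10)) = 83.21 dB SPL.
Excess over the loudest (79.1 dB): 83.21 − 79.1 = 4.1 dB.

4.1 dB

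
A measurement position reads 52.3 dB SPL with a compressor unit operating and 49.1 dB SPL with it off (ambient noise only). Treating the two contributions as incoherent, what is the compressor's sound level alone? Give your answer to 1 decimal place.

Subtract intensities: L_src = 10·log₁₀(10^(L_total/10) − 10^(L_bg/10)).
L_src = 10·log₁₀(10^(52.3/10) − 10^(49.1/10)) = 10·log₁₀(88540) = 49.5 dB SPL.

49.5 dB SPL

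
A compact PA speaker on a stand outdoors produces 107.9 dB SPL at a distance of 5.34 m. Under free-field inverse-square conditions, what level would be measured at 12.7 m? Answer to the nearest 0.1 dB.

Free-field point source: level drops by 20·log₁₀ of the distance ratio.
ΔL = −20·log₁₀(12.7/5.34) = -7.53 dB, so L₂ = 107.9 + (-7.53) = 100.4 dB SPL.

100.4 dB SPL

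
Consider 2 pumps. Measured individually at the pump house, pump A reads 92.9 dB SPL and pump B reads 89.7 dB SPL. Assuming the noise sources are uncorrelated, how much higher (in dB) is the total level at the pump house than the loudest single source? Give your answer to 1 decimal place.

1.7 dB

Uncorrelated sources add in intensity (power), not in dB.
L_total = 10·log₁₀(10^(92.9/10) + 10^(89.7/10)) = 94.60 dB SPL.
Excess over the loudest (92.9 dB): 94.60 − 92.9 = 1.7 dB.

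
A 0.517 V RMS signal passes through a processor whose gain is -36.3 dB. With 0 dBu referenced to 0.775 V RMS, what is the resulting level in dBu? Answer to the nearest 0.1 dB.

-39.8 dBu

Input level: 20·log₁₀(0.517/0.775) = -3.52 dBu.
Output: -3.52 − 36.3 = -39.8 dBu.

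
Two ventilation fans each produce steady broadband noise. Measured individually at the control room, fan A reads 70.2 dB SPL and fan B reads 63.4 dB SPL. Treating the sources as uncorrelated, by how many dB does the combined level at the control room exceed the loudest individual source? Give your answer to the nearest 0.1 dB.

Incoherent sources sum as intensities:
L_total = 10·log₁₀(10^(70.2/10) + 10^(63.4/10)) = 71.02 dB SPL.
Excess over the loudest (70.2 dB): 71.02 − 70.2 = 0.8 dB.

0.8 dB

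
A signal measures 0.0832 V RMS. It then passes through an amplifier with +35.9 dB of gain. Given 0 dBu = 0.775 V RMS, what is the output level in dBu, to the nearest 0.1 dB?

+16.5 dBu

Input level: 20·log₁₀(0.0832/0.775) = -19.38 dBu.
Output: -19.38 + 35.9 = +16.5 dBu.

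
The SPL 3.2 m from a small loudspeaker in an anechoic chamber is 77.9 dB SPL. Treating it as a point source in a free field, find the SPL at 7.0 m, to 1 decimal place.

For a point source in a free field, ΔL = −20·log₁₀(d₂/d₁).
ΔL = −20·log₁₀(7.0/3.2) = -6.80 dB, so L₂ = 77.9 + (-6.80) = 71.1 dB SPL.

71.1 dB SPL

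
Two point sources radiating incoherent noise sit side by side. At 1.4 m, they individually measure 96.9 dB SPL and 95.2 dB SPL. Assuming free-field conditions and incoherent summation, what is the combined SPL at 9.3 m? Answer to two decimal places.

82.70 dB SPL

Combined at 1.4 m: 10·log₁₀(10^(96.9/10)+10^(95.2/10)) = 99.143 dB SPL.
Then apply −20·log₁₀(9.3/1.4) = -16.447 dB → 82.70 dB SPL.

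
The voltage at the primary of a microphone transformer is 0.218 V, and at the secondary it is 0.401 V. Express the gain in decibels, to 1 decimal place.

5.3 dB

Voltage is an amplitude quantity, so gain = 20·log₁₀(V_out/V_in).
20·log₁₀(0.401/0.218) = 20·log₁₀(1.839) = 5.3 dB.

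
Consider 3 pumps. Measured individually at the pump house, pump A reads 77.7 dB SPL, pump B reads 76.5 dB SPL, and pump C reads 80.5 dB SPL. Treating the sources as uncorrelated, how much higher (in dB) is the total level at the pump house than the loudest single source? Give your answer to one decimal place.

2.8 dB

Add the sources as powers (linear), then convert back to dB:
L_total = 10·log₁₀(10^(77.7/10) + 10^(76.5/10) + 10^(80.5/10)) = 83.34 dB SPL.
Excess over the loudest (80.5 dB): 83.34 − 80.5 = 2.8 dB.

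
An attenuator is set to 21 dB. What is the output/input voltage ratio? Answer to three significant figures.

Voltage ratio = 10^(dB/20).
10^(-21/20) = 10^(-1.050) = 0.0891.

0.0891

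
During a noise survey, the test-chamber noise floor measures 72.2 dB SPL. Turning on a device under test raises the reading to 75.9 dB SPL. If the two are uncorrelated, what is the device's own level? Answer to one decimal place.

73.5 dB SPL

Background correction is a power subtraction:
L_src = 10·log₁₀(10^(75.9/10) − 10^(72.2/10)) = 10·log₁₀(22310000) = 73.5 dB SPL.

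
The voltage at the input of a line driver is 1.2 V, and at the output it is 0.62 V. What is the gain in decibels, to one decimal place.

-5.7 dB

Voltage ratio → dB uses the 20·log₁₀ form:
20·log₁₀(0.62/1.2) = 20·log₁₀(0.5167) = -5.7 dB.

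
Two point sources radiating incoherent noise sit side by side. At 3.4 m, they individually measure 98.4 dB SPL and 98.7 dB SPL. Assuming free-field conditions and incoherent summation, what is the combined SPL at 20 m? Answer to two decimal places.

Combined at 3.4 m: 10·log₁₀(10^(98.4/10)+10^(98.7/10)) = 101.563 dB SPL.
Then apply −20·log₁₀(20/3.4) = -15.391 dB → 86.17 dB SPL.

86.17 dB SPL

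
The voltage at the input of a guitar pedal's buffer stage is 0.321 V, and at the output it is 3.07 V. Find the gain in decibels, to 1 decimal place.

Voltage ratio → dB uses the 20·log₁₀ form:
20·log₁₀(3.07/0.321) = 20·log₁₀(9.564) = 19.6 dB.

19.6 dB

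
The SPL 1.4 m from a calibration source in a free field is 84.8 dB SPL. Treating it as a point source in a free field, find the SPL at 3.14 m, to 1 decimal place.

Inverse-square spreading gives ΔL = −20·log₁₀(d₂/d₁).
ΔL = −20·log₁₀(3.14/1.4) = -7.02 dB, so L₂ = 84.8 + (-7.02) = 77.8 dB SPL.

77.8 dB SPL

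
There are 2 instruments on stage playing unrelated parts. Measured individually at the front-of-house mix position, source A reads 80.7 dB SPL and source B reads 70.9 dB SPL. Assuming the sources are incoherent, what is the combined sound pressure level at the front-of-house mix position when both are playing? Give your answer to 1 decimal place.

Uncorrelated sources add in intensity (power), not in dB.
L_total = 10·log₁₀(10^(80.7/10) + 10^(70.9/10)) = 10·log₁₀(129800000) = 81.1 dB SPL.

81.1 dB SPL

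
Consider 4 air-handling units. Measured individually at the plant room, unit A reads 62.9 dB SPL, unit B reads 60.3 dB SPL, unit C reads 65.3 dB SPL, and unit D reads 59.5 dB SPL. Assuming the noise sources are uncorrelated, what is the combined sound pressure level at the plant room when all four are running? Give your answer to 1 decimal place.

Add the sources as powers (linear), then convert back to dB:
L_total = 10·log₁₀(10^(62.9/10) + 10^(60.3/10) + 10^(65.3/10) + 10^(59.5/10)) = 10·log₁₀(7301000) = 68.6 dB SPL.

68.6 dB SPL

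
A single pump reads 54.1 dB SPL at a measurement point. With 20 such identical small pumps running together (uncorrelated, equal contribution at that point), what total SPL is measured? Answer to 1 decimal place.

20 equal incoherent sources raise the level by 10·log₁₀(20) = 13.01 dB.
L_total = 54.1 + 13.01 = 67.1 dB SPL.

67.1 dB SPL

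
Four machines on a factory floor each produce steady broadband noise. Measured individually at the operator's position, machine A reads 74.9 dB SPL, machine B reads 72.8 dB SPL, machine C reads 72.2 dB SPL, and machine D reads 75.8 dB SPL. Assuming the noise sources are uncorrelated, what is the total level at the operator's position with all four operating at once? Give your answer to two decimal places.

Incoherent sources sum as intensities:
L_total = 10·log₁₀(10^(74.9/10) + 10^(72.8/10) + 10^(72.2/10) + 10^(75.8/10)) = 10·log₁₀(104600000) = 80.19 dB SPL.

80.19 dB SPL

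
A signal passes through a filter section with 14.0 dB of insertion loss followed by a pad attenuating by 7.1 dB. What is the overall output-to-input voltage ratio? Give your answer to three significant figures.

Net gain = (−14.0) + (−7.1) = -21.1 dB.
Voltage ratio = 10^(-21.1/20) = 0.0881.

0.0881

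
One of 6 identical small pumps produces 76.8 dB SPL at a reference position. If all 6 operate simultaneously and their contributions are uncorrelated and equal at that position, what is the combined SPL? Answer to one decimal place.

84.6 dB SPL

6 equal incoherent sources raise the level by 10·log₁₀(6) = 7.78 dB.
L_total = 76.8 + 7.78 = 84.6 dB SPL.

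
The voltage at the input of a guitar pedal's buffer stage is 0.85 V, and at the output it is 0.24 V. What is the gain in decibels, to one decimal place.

-11.0 dB

For a voltage ratio, dB = 20·log₁₀(V₂/V₁).
20·log₁₀(0.24/0.85) = 20·log₁₀(0.2824) = -11.0 dB.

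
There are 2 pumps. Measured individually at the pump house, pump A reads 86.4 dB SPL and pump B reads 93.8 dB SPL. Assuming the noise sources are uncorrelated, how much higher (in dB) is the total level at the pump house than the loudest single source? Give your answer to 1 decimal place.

Incoherent sources sum as intensities:
L_total = 10·log₁₀(10^(86.4/10) + 10^(93.8/10)) = 94.53 dB SPL.
Excess over the loudest (93.8 dB): 94.53 − 93.8 = 0.7 dB.

0.7 dB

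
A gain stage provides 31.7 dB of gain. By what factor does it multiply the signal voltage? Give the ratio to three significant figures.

Voltage ratio = 10^(dB/20).
10^(31.7/20) = 10^(1.585) = 38.5.

38.5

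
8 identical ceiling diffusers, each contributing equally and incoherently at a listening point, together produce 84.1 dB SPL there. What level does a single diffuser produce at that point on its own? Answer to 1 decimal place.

8 equal incoherent sources add 10·log₁₀(8) = 9.03 dB over one source.
L_one = 84.1 − 9.03 = 75.1 dB SPL.

75.1 dB SPL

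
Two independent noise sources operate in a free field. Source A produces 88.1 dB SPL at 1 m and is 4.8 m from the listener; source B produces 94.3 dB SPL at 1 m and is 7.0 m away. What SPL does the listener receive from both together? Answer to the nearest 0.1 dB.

79.2 dB SPL

At the listener: L_A = 88.1 − 20·log₁₀(4.8) = 74.48 dB; L_B = 94.3 − 20·log₁₀(7.0) = 77.40 dB.
Combined: 10·log₁₀(10^(74.48/10)+10^(77.40/10)) = 79.2 dB SPL.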